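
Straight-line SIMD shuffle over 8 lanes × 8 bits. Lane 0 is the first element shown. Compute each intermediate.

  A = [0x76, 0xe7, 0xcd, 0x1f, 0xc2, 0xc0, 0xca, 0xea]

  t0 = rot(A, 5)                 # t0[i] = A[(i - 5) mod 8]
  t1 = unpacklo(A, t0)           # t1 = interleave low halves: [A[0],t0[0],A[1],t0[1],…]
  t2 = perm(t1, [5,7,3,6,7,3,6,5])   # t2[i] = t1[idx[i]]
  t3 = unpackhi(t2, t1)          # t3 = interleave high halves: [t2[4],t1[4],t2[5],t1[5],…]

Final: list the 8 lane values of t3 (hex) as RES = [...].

t0 = [0x1f, 0xc2, 0xc0, 0xca, 0xea, 0x76, 0xe7, 0xcd]
t1 = [0x76, 0x1f, 0xe7, 0xc2, 0xcd, 0xc0, 0x1f, 0xca]
t2 = [0xc0, 0xca, 0xc2, 0x1f, 0xca, 0xc2, 0x1f, 0xc0]
t3 = [0xca, 0xcd, 0xc2, 0xc0, 0x1f, 0x1f, 0xc0, 0xca]

RES = [ 0xca  0xcd  0xc2  0xc0  0x1f  0x1f  0xc0  0xca ]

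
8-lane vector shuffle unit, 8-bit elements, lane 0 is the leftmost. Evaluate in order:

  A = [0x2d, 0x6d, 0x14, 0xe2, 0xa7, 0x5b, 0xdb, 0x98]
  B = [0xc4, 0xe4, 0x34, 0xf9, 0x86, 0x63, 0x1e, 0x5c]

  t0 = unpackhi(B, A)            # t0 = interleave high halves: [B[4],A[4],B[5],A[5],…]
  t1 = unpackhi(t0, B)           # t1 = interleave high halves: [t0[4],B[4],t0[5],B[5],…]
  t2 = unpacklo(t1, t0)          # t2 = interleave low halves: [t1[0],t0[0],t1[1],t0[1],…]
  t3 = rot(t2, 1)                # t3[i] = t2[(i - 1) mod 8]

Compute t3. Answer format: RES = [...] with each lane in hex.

RES = [ 0x5b  0x1e  0x86  0x86  0xa7  0xdb  0x63  0x63 ]

→ t0 |86|a7|63|5b|1e|db|5c|98|
→ t1 |1e|86|db|63|5c|1e|98|5c|
→ t2 |1e|86|86|a7|db|63|63|5b|
→ t3 |5b|1e|86|86|a7|db|63|63|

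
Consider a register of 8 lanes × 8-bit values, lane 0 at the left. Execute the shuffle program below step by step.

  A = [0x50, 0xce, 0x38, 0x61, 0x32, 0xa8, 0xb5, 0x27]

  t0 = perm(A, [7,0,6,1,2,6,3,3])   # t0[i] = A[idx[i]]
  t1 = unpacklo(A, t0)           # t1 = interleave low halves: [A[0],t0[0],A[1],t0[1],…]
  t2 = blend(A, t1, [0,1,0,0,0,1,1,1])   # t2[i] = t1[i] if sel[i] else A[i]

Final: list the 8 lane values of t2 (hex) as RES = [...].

t0 = [0x27, 0x50, 0xb5, 0xce, 0x38, 0xb5, 0x61, 0x61]
t1 = [0x50, 0x27, 0xce, 0x50, 0x38, 0xb5, 0x61, 0xce]
t2 = [0x50, 0x27, 0x38, 0x61, 0x32, 0xb5, 0x61, 0xce]

RES = [0x50, 0x27, 0x38, 0x61, 0x32, 0xb5, 0x61, 0xce]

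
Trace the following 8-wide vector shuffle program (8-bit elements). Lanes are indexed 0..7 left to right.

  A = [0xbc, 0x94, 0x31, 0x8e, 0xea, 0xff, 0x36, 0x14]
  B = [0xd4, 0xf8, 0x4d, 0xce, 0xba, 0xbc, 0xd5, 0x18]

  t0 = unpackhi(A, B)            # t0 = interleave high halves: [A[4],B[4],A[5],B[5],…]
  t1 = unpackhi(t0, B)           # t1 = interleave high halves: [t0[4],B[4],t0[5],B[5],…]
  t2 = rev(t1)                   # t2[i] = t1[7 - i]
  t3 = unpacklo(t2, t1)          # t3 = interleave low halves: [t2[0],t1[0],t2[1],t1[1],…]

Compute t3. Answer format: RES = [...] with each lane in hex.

  t0: ea ba ff bc 36 d5 14 18
  t1: 36 ba d5 bc 14 d5 18 18
  t2: 18 18 d5 14 bc d5 ba 36
  t3: 18 36 18 ba d5 d5 14 bc

RES = [0x18, 0x36, 0x18, 0xba, 0xd5, 0xd5, 0x14, 0xbc]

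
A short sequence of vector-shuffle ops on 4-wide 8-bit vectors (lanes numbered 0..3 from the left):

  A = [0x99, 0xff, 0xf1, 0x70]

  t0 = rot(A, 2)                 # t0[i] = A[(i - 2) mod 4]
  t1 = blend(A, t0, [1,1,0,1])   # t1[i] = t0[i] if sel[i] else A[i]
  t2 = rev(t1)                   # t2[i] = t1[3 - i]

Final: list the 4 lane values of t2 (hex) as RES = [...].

→ t0 |f1|70|99|ff|
→ t1 |f1|70|f1|ff|
→ t2 |ff|f1|70|f1|

RES = [0xff, 0xf1, 0x70, 0xf1]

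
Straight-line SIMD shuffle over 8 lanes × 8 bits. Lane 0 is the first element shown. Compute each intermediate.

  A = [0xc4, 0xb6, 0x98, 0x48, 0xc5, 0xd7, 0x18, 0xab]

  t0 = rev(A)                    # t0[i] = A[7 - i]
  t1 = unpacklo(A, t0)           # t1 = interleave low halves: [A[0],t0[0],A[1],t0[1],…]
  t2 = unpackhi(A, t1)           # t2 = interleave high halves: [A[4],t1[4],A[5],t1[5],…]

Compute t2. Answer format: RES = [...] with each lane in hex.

RES = [ 0xc5  0x98  0xd7  0xd7  0x18  0x48  0xab  0xc5 ]

t0 = [0xab, 0x18, 0xd7, 0xc5, 0x48, 0x98, 0xb6, 0xc4]
t1 = [0xc4, 0xab, 0xb6, 0x18, 0x98, 0xd7, 0x48, 0xc5]
t2 = [0xc5, 0x98, 0xd7, 0xd7, 0x18, 0x48, 0xab, 0xc5]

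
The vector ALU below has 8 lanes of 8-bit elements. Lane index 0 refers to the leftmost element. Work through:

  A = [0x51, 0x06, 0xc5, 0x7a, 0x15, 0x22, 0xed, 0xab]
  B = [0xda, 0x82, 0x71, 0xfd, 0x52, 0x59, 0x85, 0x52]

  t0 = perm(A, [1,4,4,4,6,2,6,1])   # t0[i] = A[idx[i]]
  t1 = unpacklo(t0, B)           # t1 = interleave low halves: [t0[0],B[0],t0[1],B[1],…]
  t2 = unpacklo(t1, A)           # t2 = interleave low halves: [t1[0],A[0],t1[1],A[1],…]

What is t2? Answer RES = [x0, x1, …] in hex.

t0 = [0x06, 0x15, 0x15, 0x15, 0xed, 0xc5, 0xed, 0x06]
t1 = [0x06, 0xda, 0x15, 0x82, 0x15, 0x71, 0x15, 0xfd]
t2 = [0x06, 0x51, 0xda, 0x06, 0x15, 0xc5, 0x82, 0x7a]

RES = [0x06, 0x51, 0xda, 0x06, 0x15, 0xc5, 0x82, 0x7a]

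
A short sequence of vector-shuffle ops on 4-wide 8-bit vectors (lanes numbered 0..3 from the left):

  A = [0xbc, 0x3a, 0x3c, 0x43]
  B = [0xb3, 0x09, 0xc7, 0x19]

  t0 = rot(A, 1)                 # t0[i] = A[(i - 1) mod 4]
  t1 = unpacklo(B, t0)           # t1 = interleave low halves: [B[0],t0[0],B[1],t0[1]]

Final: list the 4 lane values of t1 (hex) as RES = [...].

  t0: 43 bc 3a 3c
  t1: b3 43 09 bc

RES = [0xb3, 0x43, 0x09, 0xbc]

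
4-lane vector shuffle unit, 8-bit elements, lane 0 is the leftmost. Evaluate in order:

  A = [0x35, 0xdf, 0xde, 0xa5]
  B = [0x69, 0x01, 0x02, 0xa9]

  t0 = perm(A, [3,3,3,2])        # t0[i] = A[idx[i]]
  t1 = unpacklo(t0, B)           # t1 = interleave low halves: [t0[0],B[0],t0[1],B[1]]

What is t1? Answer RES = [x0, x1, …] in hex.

  t0: a5 a5 a5 de
  t1: a5 69 a5 01

RES = [ 0xa5  0x69  0xa5  0x01 ]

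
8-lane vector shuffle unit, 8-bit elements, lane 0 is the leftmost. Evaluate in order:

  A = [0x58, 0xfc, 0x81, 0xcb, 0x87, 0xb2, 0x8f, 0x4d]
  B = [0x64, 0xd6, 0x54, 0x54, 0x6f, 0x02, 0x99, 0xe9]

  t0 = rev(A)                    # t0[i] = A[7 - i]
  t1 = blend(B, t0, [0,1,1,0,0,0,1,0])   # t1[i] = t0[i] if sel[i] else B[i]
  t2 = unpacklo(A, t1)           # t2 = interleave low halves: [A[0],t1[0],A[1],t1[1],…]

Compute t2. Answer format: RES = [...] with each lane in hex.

RES = [ 0x58  0x64  0xfc  0x8f  0x81  0xb2  0xcb  0x54 ]

  t0: 4d 8f b2 87 cb 81 fc 58
  t1: 64 8f b2 54 6f 02 fc e9
  t2: 58 64 fc 8f 81 b2 cb 54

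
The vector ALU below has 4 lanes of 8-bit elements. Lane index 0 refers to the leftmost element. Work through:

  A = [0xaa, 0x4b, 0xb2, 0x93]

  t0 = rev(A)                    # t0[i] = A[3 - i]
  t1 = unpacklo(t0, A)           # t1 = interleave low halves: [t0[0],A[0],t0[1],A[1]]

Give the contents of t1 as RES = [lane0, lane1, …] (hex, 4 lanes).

RES = [ 0x93  0xaa  0xb2  0x4b ]

  t0: 93 b2 4b aa
  t1: 93 aa b2 4b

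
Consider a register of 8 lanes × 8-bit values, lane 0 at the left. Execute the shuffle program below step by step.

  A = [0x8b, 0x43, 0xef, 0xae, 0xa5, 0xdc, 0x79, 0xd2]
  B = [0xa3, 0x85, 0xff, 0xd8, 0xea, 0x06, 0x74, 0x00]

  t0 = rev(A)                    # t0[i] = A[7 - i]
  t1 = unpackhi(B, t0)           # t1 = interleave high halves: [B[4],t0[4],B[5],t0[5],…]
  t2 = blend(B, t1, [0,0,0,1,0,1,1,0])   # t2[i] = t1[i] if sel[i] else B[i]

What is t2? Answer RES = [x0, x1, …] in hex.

RES = [ 0xa3  0x85  0xff  0xef  0xea  0x43  0x00  0x00 ]

→ t0 |d2|79|dc|a5|ae|ef|43|8b|
→ t1 |ea|ae|06|ef|74|43|00|8b|
→ t2 |a3|85|ff|ef|ea|43|00|00|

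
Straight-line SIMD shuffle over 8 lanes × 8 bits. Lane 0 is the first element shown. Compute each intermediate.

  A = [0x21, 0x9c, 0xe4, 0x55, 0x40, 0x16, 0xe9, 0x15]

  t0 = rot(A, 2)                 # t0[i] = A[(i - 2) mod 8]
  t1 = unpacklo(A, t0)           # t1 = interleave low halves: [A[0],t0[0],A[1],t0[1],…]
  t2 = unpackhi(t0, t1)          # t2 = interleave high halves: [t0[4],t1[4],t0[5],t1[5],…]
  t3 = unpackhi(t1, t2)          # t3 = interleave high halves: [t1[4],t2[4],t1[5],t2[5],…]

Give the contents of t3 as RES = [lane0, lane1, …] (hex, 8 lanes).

t0 = [0xe9, 0x15, 0x21, 0x9c, 0xe4, 0x55, 0x40, 0x16]
t1 = [0x21, 0xe9, 0x9c, 0x15, 0xe4, 0x21, 0x55, 0x9c]
t2 = [0xe4, 0xe4, 0x55, 0x21, 0x40, 0x55, 0x16, 0x9c]
t3 = [0xe4, 0x40, 0x21, 0x55, 0x55, 0x16, 0x9c, 0x9c]

RES = [ 0xe4  0x40  0x21  0x55  0x55  0x16  0x9c  0x9c ]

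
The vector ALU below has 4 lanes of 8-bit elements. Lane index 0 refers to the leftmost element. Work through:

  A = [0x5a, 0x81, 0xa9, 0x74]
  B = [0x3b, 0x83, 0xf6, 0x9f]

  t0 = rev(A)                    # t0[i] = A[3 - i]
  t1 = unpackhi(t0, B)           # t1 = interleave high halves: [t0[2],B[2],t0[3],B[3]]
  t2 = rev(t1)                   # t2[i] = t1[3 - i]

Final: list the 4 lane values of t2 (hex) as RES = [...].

RES = [ 0x9f  0x5a  0xf6  0x81 ]

→ t0 |74|a9|81|5a|
→ t1 |81|f6|5a|9f|
→ t2 |9f|5a|f6|81|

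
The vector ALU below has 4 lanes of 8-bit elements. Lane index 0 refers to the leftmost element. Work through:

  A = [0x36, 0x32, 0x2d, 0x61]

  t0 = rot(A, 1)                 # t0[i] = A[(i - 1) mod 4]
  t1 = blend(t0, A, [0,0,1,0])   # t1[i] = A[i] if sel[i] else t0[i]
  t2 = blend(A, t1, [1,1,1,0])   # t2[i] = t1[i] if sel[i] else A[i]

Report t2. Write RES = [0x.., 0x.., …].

t0 = [0x61, 0x36, 0x32, 0x2d]
t1 = [0x61, 0x36, 0x2d, 0x2d]
t2 = [0x61, 0x36, 0x2d, 0x61]

RES = [ 0x61  0x36  0x2d  0x61 ]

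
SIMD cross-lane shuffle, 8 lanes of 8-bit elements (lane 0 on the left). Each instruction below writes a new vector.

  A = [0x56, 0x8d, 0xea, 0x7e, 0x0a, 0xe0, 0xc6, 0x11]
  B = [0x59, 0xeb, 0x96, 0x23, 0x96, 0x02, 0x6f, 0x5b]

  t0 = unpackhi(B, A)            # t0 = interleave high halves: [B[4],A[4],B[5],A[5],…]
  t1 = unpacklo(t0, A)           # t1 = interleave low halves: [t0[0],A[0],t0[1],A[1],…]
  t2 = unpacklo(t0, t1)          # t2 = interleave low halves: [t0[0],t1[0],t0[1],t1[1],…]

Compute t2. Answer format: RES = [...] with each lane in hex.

  t0: 96 0a 02 e0 6f c6 5b 11
  t1: 96 56 0a 8d 02 ea e0 7e
  t2: 96 96 0a 56 02 0a e0 8d

RES = [0x96, 0x96, 0x0a, 0x56, 0x02, 0x0a, 0xe0, 0x8d]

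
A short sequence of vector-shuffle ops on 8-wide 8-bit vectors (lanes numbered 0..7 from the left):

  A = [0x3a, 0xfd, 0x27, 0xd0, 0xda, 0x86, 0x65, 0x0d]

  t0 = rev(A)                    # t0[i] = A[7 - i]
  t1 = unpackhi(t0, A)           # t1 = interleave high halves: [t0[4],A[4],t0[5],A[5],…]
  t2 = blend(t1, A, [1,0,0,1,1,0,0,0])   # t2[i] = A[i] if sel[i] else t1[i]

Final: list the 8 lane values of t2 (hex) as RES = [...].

RES = [0x3a, 0xda, 0x27, 0xd0, 0xda, 0x65, 0x3a, 0x0d]

t0 = [0x0d, 0x65, 0x86, 0xda, 0xd0, 0x27, 0xfd, 0x3a]
t1 = [0xd0, 0xda, 0x27, 0x86, 0xfd, 0x65, 0x3a, 0x0d]
t2 = [0x3a, 0xda, 0x27, 0xd0, 0xda, 0x65, 0x3a, 0x0d]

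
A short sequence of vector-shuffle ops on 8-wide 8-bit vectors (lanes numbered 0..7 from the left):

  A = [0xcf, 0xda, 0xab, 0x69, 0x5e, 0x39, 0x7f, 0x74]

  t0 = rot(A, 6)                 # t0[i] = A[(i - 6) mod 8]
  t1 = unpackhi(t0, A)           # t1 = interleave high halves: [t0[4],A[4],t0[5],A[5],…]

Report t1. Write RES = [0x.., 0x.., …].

  t0: ab 69 5e 39 7f 74 cf da
  t1: 7f 5e 74 39 cf 7f da 74

RES = [ 0x7f  0x5e  0x74  0x39  0xcf  0x7f  0xda  0x74 ]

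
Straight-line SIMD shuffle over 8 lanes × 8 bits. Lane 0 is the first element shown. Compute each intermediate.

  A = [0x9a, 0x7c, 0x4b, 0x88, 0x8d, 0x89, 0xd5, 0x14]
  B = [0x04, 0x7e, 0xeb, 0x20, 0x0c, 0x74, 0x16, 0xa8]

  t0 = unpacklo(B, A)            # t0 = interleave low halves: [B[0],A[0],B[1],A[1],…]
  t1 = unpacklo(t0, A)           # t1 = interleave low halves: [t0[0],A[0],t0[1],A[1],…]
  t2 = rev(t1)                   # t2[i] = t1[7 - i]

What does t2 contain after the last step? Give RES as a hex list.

RES = [ 0x88  0x7c  0x4b  0x7e  0x7c  0x9a  0x9a  0x04 ]

  t0: 04 9a 7e 7c eb 4b 20 88
  t1: 04 9a 9a 7c 7e 4b 7c 88
  t2: 88 7c 4b 7e 7c 9a 9a 04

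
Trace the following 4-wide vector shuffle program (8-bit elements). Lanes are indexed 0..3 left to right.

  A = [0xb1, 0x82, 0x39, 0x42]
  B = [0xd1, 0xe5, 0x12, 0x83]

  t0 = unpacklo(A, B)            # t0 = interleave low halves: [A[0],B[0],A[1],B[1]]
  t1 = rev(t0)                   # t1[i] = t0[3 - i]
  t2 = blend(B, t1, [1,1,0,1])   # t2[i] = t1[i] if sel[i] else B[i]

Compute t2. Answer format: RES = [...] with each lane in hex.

RES = [ 0xe5  0x82  0x12  0xb1 ]

→ t0 |b1|d1|82|e5|
→ t1 |e5|82|d1|b1|
→ t2 |e5|82|12|b1|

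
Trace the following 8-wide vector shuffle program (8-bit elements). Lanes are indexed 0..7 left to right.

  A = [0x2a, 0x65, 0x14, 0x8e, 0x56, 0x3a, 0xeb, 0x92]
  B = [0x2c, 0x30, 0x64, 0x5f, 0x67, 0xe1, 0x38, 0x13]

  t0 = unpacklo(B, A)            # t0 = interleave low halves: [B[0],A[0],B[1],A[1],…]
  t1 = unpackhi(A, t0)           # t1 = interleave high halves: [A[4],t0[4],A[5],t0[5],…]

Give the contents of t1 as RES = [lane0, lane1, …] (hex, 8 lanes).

RES = [ 0x56  0x64  0x3a  0x14  0xeb  0x5f  0x92  0x8e ]

t0 = [0x2c, 0x2a, 0x30, 0x65, 0x64, 0x14, 0x5f, 0x8e]
t1 = [0x56, 0x64, 0x3a, 0x14, 0xeb, 0x5f, 0x92, 0x8e]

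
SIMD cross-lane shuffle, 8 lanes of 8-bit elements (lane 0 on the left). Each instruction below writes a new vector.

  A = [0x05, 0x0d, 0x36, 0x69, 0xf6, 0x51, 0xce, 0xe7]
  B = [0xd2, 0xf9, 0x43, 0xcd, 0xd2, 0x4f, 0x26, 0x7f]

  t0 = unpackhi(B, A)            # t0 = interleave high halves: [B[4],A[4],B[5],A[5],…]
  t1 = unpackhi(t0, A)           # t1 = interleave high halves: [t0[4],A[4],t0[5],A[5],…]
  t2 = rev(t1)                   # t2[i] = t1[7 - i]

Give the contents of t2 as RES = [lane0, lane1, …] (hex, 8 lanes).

→ t0 |d2|f6|4f|51|26|ce|7f|e7|
→ t1 |26|f6|ce|51|7f|ce|e7|e7|
→ t2 |e7|e7|ce|7f|51|ce|f6|26|

RES = [0xe7, 0xe7, 0xce, 0x7f, 0x51, 0xce, 0xf6, 0x26]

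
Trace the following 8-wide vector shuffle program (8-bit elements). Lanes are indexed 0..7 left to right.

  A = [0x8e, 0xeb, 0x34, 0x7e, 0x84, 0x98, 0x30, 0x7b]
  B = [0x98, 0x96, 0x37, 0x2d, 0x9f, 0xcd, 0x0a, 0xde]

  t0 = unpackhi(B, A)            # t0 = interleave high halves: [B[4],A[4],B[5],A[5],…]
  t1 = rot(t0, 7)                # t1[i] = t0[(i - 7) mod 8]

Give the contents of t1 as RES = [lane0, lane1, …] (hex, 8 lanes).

RES = [0x84, 0xcd, 0x98, 0x0a, 0x30, 0xde, 0x7b, 0x9f]

→ t0 |9f|84|cd|98|0a|30|de|7b|
→ t1 |84|cd|98|0a|30|de|7b|9f|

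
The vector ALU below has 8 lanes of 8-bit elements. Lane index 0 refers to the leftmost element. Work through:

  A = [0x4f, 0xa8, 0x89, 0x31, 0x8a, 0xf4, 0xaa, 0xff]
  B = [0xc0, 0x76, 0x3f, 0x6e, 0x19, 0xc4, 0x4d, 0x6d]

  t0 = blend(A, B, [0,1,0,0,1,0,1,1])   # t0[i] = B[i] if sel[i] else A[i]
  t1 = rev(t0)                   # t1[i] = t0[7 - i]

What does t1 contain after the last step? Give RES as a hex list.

  t0: 4f 76 89 31 19 f4 4d 6d
  t1: 6d 4d f4 19 31 89 76 4f

RES = [ 0x6d  0x4d  0xf4  0x19  0x31  0x89  0x76  0x4f ]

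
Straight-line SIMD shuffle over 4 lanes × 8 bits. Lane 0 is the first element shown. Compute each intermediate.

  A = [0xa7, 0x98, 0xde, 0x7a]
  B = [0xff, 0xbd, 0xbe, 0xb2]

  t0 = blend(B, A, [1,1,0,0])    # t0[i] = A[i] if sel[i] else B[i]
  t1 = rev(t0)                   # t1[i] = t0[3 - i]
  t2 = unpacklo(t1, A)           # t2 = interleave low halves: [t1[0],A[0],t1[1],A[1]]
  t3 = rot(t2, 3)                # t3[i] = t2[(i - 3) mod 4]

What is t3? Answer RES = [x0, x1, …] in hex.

t0 = [0xa7, 0x98, 0xbe, 0xb2]
t1 = [0xb2, 0xbe, 0x98, 0xa7]
t2 = [0xb2, 0xa7, 0xbe, 0x98]
t3 = [0xa7, 0xbe, 0x98, 0xb2]

RES = [0xa7, 0xbe, 0x98, 0xb2]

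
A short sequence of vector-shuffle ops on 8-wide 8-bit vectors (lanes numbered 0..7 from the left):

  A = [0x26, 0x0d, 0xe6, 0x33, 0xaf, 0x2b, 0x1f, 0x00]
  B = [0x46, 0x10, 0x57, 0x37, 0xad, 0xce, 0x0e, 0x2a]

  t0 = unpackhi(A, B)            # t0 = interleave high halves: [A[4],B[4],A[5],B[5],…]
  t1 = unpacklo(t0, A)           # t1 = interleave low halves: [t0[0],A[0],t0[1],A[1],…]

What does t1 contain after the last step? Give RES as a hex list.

RES = [ 0xaf  0x26  0xad  0x0d  0x2b  0xe6  0xce  0x33 ]

→ t0 |af|ad|2b|ce|1f|0e|00|2a|
→ t1 |af|26|ad|0d|2b|e6|ce|33|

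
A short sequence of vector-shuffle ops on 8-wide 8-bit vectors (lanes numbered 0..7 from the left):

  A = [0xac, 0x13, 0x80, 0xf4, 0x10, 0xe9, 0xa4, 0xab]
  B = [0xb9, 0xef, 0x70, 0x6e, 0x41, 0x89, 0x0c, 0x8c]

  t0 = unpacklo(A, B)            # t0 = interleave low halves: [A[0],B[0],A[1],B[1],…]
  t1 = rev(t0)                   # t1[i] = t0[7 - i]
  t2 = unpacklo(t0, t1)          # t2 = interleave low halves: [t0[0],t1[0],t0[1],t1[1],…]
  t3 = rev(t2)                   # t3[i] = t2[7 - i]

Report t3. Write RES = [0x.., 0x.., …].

→ t0 |ac|b9|13|ef|80|70|f4|6e|
→ t1 |6e|f4|70|80|ef|13|b9|ac|
→ t2 |ac|6e|b9|f4|13|70|ef|80|
→ t3 |80|ef|70|13|f4|b9|6e|ac|

RES = [ 0x80  0xef  0x70  0x13  0xf4  0xb9  0x6e  0xac ]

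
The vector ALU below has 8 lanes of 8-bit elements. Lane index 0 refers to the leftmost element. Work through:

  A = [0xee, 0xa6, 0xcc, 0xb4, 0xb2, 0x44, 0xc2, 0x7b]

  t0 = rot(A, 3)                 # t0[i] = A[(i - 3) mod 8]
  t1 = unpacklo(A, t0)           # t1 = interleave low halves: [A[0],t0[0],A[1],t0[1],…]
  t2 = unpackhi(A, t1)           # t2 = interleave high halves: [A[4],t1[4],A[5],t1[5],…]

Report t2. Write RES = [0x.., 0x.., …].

RES = [ 0xb2  0xcc  0x44  0x7b  0xc2  0xb4  0x7b  0xee ]

  t0: 44 c2 7b ee a6 cc b4 b2
  t1: ee 44 a6 c2 cc 7b b4 ee
  t2: b2 cc 44 7b c2 b4 7b ee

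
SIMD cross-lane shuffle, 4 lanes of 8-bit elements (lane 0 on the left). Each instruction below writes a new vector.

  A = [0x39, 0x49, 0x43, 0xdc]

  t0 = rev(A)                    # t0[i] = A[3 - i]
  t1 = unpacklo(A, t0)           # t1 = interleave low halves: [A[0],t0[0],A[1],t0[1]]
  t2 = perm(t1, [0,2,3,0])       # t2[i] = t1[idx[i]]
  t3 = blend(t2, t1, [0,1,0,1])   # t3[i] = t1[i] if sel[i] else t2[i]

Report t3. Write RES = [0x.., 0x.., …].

  t0: dc 43 49 39
  t1: 39 dc 49 43
  t2: 39 49 43 39
  t3: 39 dc 43 43

RES = [ 0x39  0xdc  0x43  0x43 ]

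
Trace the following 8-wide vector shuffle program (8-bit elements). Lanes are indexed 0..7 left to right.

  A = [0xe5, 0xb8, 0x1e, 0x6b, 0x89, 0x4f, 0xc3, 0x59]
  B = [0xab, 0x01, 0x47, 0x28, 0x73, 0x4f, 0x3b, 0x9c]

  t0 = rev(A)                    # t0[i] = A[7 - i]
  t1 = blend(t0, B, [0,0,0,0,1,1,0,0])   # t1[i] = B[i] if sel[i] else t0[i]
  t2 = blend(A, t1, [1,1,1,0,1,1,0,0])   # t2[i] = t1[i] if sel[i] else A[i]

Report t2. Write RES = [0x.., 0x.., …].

RES = [0x59, 0xc3, 0x4f, 0x6b, 0x73, 0x4f, 0xc3, 0x59]

→ t0 |59|c3|4f|89|6b|1e|b8|e5|
→ t1 |59|c3|4f|89|73|4f|b8|e5|
→ t2 |59|c3|4f|6b|73|4f|c3|59|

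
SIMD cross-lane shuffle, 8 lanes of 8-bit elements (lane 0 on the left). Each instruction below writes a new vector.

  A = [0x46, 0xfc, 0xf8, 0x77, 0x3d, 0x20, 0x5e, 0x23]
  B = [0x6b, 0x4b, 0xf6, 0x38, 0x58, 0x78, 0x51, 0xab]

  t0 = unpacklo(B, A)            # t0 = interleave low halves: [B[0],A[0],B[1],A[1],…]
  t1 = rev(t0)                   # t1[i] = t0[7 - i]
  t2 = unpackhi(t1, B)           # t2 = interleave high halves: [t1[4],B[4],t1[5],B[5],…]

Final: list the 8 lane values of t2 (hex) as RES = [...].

→ t0 |6b|46|4b|fc|f6|f8|38|77|
→ t1 |77|38|f8|f6|fc|4b|46|6b|
→ t2 |fc|58|4b|78|46|51|6b|ab|

RES = [ 0xfc  0x58  0x4b  0x78  0x46  0x51  0x6b  0xab ]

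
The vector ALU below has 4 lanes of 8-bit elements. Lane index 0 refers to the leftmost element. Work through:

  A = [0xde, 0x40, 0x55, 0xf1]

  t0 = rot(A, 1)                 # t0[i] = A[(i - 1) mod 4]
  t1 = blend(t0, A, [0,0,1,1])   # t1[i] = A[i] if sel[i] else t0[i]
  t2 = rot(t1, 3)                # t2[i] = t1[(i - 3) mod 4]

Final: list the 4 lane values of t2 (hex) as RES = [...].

RES = [ 0xde  0x55  0xf1  0xf1 ]

→ t0 |f1|de|40|55|
→ t1 |f1|de|55|f1|
→ t2 |de|55|f1|f1|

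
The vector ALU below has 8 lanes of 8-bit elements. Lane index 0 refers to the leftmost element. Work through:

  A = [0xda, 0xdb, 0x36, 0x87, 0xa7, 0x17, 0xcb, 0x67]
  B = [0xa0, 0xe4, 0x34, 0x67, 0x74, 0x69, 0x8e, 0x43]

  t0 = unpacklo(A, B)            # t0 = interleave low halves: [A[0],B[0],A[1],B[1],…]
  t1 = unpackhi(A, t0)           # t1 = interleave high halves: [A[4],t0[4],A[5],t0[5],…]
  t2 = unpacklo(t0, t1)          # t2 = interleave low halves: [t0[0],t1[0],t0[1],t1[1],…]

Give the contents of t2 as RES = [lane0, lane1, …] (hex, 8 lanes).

→ t0 |da|a0|db|e4|36|34|87|67|
→ t1 |a7|36|17|34|cb|87|67|67|
→ t2 |da|a7|a0|36|db|17|e4|34|

RES = [0xda, 0xa7, 0xa0, 0x36, 0xdb, 0x17, 0xe4, 0x34]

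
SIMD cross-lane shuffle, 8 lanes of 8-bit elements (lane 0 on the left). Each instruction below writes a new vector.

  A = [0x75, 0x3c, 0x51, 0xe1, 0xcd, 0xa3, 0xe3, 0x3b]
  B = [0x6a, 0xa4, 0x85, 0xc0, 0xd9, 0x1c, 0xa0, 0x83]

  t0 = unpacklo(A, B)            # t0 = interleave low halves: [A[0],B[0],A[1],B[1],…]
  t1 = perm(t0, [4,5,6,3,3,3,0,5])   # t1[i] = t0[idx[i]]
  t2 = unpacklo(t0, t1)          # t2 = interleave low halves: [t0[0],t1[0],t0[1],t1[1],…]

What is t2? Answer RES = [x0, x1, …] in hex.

→ t0 |75|6a|3c|a4|51|85|e1|c0|
→ t1 |51|85|e1|a4|a4|a4|75|85|
→ t2 |75|51|6a|85|3c|e1|a4|a4|

RES = [ 0x75  0x51  0x6a  0x85  0x3c  0xe1  0xa4  0xa4 ]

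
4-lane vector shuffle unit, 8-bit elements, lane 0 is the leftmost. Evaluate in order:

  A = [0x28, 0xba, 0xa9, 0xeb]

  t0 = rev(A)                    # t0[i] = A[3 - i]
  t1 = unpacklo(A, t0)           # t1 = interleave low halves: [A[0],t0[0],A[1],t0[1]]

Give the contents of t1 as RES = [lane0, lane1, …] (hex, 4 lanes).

RES = [ 0x28  0xeb  0xba  0xa9 ]

t0 = [0xeb, 0xa9, 0xba, 0x28]
t1 = [0x28, 0xeb, 0xba, 0xa9]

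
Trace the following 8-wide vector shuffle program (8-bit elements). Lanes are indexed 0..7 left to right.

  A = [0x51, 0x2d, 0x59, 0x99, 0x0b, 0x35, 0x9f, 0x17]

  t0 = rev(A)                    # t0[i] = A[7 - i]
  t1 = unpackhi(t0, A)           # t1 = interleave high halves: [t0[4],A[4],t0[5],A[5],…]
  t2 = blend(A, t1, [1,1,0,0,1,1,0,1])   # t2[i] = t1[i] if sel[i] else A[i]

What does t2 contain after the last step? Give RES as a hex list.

RES = [0x99, 0x0b, 0x59, 0x99, 0x2d, 0x9f, 0x9f, 0x17]

→ t0 |17|9f|35|0b|99|59|2d|51|
→ t1 |99|0b|59|35|2d|9f|51|17|
→ t2 |99|0b|59|99|2d|9f|9f|17|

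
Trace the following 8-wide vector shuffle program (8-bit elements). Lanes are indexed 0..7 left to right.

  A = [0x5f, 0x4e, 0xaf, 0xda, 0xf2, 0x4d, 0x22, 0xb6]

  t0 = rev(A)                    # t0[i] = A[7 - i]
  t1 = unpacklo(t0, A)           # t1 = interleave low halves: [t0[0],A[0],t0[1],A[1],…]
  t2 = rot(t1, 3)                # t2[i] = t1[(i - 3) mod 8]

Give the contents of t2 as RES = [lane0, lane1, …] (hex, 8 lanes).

  t0: b6 22 4d f2 da af 4e 5f
  t1: b6 5f 22 4e 4d af f2 da
  t2: af f2 da b6 5f 22 4e 4d

RES = [0xaf, 0xf2, 0xda, 0xb6, 0x5f, 0x22, 0x4e, 0x4d]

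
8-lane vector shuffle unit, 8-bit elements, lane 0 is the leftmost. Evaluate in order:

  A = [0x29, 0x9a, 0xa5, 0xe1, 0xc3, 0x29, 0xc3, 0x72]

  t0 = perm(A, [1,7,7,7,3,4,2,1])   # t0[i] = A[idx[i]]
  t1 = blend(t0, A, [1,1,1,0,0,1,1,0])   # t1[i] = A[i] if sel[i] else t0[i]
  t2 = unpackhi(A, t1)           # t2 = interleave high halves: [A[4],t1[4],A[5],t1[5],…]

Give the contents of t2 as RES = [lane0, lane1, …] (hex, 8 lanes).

→ t0 |9a|72|72|72|e1|c3|a5|9a|
→ t1 |29|9a|a5|72|e1|29|c3|9a|
→ t2 |c3|e1|29|29|c3|c3|72|9a|

RES = [0xc3, 0xe1, 0x29, 0x29, 0xc3, 0xc3, 0x72, 0x9a]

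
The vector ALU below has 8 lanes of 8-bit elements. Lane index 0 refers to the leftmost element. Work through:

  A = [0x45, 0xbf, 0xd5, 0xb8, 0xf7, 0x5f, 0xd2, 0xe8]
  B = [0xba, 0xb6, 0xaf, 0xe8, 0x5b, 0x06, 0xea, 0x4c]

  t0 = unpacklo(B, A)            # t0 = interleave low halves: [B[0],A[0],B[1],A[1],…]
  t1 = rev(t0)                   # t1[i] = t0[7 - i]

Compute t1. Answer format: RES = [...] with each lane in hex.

→ t0 |ba|45|b6|bf|af|d5|e8|b8|
→ t1 |b8|e8|d5|af|bf|b6|45|ba|

RES = [ 0xb8  0xe8  0xd5  0xaf  0xbf  0xb6  0x45  0xba ]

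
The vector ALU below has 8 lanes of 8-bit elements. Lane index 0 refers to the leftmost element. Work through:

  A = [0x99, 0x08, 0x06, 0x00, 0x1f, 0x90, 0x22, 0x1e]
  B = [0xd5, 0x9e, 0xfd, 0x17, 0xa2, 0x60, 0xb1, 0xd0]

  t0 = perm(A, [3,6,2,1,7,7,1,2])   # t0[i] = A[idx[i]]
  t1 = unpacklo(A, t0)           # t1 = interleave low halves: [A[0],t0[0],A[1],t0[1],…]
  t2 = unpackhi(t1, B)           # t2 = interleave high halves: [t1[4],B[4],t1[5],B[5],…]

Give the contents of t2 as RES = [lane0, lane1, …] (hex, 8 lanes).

  t0: 00 22 06 08 1e 1e 08 06
  t1: 99 00 08 22 06 06 00 08
  t2: 06 a2 06 60 00 b1 08 d0

RES = [ 0x06  0xa2  0x06  0x60  0x00  0xb1  0x08  0xd0 ]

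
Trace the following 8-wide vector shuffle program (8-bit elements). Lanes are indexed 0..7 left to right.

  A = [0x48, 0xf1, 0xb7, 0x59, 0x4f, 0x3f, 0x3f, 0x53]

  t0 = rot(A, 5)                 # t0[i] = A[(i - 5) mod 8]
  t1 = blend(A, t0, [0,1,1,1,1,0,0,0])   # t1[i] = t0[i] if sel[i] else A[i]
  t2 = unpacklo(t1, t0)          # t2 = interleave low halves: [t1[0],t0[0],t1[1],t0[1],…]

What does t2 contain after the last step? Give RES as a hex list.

RES = [0x48, 0x59, 0x4f, 0x4f, 0x3f, 0x3f, 0x3f, 0x3f]

t0 = [0x59, 0x4f, 0x3f, 0x3f, 0x53, 0x48, 0xf1, 0xb7]
t1 = [0x48, 0x4f, 0x3f, 0x3f, 0x53, 0x3f, 0x3f, 0x53]
t2 = [0x48, 0x59, 0x4f, 0x4f, 0x3f, 0x3f, 0x3f, 0x3f]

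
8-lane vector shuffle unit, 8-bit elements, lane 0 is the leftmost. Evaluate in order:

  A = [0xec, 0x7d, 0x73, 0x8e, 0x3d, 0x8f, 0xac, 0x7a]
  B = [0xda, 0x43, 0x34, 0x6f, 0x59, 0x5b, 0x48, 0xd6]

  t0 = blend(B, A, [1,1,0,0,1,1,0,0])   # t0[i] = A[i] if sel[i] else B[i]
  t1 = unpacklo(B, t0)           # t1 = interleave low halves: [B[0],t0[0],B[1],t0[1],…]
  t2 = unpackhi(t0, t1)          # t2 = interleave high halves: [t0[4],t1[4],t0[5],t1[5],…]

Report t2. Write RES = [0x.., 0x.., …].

t0 = [0xec, 0x7d, 0x34, 0x6f, 0x3d, 0x8f, 0x48, 0xd6]
t1 = [0xda, 0xec, 0x43, 0x7d, 0x34, 0x34, 0x6f, 0x6f]
t2 = [0x3d, 0x34, 0x8f, 0x34, 0x48, 0x6f, 0xd6, 0x6f]

RES = [0x3d, 0x34, 0x8f, 0x34, 0x48, 0x6f, 0xd6, 0x6f]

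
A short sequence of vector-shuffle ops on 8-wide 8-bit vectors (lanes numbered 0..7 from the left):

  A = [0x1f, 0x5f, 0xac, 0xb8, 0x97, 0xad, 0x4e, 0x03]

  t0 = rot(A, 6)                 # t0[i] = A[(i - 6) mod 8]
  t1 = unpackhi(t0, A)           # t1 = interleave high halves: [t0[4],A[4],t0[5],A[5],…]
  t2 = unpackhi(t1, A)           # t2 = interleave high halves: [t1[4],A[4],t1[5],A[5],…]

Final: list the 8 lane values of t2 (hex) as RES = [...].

RES = [ 0x1f  0x97  0x4e  0xad  0x5f  0x4e  0x03  0x03 ]

  t0: ac b8 97 ad 4e 03 1f 5f
  t1: 4e 97 03 ad 1f 4e 5f 03
  t2: 1f 97 4e ad 5f 4e 03 03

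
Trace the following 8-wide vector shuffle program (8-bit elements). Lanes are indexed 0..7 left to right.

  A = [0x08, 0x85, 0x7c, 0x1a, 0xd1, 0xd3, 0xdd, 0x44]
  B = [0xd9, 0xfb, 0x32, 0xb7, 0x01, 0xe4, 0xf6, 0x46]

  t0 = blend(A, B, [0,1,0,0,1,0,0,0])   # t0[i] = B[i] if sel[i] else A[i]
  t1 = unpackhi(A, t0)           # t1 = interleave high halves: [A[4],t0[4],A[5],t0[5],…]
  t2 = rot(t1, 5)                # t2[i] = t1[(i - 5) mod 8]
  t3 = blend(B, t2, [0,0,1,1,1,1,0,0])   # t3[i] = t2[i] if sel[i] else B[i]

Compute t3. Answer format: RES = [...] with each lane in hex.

RES = [0xd9, 0xfb, 0xdd, 0x44, 0x44, 0xd1, 0xf6, 0x46]

t0 = [0x08, 0xfb, 0x7c, 0x1a, 0x01, 0xd3, 0xdd, 0x44]
t1 = [0xd1, 0x01, 0xd3, 0xd3, 0xdd, 0xdd, 0x44, 0x44]
t2 = [0xd3, 0xdd, 0xdd, 0x44, 0x44, 0xd1, 0x01, 0xd3]
t3 = [0xd9, 0xfb, 0xdd, 0x44, 0x44, 0xd1, 0xf6, 0x46]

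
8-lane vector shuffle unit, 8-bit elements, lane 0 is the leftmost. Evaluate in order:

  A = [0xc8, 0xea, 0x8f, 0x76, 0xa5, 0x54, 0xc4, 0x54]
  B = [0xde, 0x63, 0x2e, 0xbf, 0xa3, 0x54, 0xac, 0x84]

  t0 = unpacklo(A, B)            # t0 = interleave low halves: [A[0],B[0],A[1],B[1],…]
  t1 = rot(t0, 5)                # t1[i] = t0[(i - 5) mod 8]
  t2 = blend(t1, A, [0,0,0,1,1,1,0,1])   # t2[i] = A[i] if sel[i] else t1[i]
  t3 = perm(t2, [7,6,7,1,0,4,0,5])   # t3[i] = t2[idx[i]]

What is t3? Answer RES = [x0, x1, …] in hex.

RES = [ 0x54  0xde  0x54  0x8f  0x63  0xa5  0x63  0x54 ]

  t0: c8 de ea 63 8f 2e 76 bf
  t1: 63 8f 2e 76 bf c8 de ea
  t2: 63 8f 2e 76 a5 54 de 54
  t3: 54 de 54 8f 63 a5 63 54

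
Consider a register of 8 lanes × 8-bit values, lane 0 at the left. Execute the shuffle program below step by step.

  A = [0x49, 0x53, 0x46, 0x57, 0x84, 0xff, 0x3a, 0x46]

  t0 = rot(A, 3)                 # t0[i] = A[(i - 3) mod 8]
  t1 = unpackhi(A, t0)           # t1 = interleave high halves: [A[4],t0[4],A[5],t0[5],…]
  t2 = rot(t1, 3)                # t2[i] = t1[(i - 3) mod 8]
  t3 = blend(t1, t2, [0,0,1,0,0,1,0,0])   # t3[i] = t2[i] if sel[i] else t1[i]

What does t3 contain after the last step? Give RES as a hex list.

  t0: ff 3a 46 49 53 46 57 84
  t1: 84 53 ff 46 3a 57 46 84
  t2: 57 46 84 84 53 ff 46 3a
  t3: 84 53 84 46 3a ff 46 84

RES = [0x84, 0x53, 0x84, 0x46, 0x3a, 0xff, 0x46, 0x84]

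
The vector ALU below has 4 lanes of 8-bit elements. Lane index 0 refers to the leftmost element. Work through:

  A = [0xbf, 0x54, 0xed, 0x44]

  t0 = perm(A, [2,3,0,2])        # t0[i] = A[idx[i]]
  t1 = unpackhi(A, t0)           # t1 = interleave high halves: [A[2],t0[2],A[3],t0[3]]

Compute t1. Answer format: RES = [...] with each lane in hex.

  t0: ed 44 bf ed
  t1: ed bf 44 ed

RES = [ 0xed  0xbf  0x44  0xed ]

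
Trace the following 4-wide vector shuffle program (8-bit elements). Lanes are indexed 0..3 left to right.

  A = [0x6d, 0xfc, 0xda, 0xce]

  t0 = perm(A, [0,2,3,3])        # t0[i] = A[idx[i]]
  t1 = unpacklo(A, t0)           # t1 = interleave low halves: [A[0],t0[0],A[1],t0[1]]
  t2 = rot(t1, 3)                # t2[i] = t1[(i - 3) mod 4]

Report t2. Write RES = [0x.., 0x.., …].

RES = [ 0x6d  0xfc  0xda  0x6d ]

  t0: 6d da ce ce
  t1: 6d 6d fc da
  t2: 6d fc da 6d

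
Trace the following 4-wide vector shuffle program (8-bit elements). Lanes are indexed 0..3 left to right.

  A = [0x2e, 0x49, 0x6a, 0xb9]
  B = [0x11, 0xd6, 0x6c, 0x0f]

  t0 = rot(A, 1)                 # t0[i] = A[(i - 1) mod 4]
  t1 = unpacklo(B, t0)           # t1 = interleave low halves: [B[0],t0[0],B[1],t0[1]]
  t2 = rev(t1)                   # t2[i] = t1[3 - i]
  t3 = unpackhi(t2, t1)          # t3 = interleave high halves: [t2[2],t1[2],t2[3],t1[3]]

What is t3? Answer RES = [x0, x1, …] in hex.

RES = [ 0xb9  0xd6  0x11  0x2e ]

t0 = [0xb9, 0x2e, 0x49, 0x6a]
t1 = [0x11, 0xb9, 0xd6, 0x2e]
t2 = [0x2e, 0xd6, 0xb9, 0x11]
t3 = [0xb9, 0xd6, 0x11, 0x2e]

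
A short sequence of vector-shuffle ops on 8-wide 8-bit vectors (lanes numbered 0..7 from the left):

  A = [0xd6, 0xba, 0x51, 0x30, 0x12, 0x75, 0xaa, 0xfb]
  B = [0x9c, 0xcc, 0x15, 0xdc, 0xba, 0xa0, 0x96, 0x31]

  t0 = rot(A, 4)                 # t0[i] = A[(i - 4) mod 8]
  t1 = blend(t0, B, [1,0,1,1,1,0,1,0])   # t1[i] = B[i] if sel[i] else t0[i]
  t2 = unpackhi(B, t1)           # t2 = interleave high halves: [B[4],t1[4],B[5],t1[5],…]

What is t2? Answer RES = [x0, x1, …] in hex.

RES = [ 0xba  0xba  0xa0  0xba  0x96  0x96  0x31  0x30 ]

  t0: 12 75 aa fb d6 ba 51 30
  t1: 9c 75 15 dc ba ba 96 30
  t2: ba ba a0 ba 96 96 31 30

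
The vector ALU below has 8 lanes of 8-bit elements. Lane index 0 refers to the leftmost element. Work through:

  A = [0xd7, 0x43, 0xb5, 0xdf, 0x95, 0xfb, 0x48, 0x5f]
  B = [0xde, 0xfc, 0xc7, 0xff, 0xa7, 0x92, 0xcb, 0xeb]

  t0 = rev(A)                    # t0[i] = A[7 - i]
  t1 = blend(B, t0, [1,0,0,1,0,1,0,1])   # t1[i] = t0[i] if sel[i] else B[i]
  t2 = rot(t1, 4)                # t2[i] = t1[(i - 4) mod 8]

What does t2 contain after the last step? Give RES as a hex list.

RES = [0xa7, 0xb5, 0xcb, 0xd7, 0x5f, 0xfc, 0xc7, 0x95]

  t0: 5f 48 fb 95 df b5 43 d7
  t1: 5f fc c7 95 a7 b5 cb d7
  t2: a7 b5 cb d7 5f fc c7 95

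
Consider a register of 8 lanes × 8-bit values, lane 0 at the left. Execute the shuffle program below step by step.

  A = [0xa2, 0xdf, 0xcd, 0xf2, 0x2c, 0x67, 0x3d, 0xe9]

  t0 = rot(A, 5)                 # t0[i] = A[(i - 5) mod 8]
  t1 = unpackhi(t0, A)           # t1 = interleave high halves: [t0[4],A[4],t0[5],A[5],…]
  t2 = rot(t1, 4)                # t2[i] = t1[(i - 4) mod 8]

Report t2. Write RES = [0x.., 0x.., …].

t0 = [0xf2, 0x2c, 0x67, 0x3d, 0xe9, 0xa2, 0xdf, 0xcd]
t1 = [0xe9, 0x2c, 0xa2, 0x67, 0xdf, 0x3d, 0xcd, 0xe9]
t2 = [0xdf, 0x3d, 0xcd, 0xe9, 0xe9, 0x2c, 0xa2, 0x67]

RES = [0xdf, 0x3d, 0xcd, 0xe9, 0xe9, 0x2c, 0xa2, 0x67]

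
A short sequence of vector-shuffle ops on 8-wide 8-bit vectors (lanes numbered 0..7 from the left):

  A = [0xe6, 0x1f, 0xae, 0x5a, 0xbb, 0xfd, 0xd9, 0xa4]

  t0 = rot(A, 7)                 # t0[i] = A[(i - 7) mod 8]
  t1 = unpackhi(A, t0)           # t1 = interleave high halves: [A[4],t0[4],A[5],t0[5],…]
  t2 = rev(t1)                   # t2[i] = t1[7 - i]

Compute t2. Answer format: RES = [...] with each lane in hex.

RES = [0xe6, 0xa4, 0xa4, 0xd9, 0xd9, 0xfd, 0xfd, 0xbb]

→ t0 |1f|ae|5a|bb|fd|d9|a4|e6|
→ t1 |bb|fd|fd|d9|d9|a4|a4|e6|
→ t2 |e6|a4|a4|d9|d9|fd|fd|bb|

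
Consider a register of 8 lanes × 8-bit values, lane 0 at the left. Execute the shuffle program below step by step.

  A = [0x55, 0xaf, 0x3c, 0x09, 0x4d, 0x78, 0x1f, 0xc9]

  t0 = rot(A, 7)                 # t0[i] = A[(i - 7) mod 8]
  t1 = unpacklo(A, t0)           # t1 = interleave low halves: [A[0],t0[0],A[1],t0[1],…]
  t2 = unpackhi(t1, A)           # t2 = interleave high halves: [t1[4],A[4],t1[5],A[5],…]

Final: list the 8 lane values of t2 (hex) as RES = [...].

RES = [0x3c, 0x4d, 0x09, 0x78, 0x09, 0x1f, 0x4d, 0xc9]

t0 = [0xaf, 0x3c, 0x09, 0x4d, 0x78, 0x1f, 0xc9, 0x55]
t1 = [0x55, 0xaf, 0xaf, 0x3c, 0x3c, 0x09, 0x09, 0x4d]
t2 = [0x3c, 0x4d, 0x09, 0x78, 0x09, 0x1f, 0x4d, 0xc9]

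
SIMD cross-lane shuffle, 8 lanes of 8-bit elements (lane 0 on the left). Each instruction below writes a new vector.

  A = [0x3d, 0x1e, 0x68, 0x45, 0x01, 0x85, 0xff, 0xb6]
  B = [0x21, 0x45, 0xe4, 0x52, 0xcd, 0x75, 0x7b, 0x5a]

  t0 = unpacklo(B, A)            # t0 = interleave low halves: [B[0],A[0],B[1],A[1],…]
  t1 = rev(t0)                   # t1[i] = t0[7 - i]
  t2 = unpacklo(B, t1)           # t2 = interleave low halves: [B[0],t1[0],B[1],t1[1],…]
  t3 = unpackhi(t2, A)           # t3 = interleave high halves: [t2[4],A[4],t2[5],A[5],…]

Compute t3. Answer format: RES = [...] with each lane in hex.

  t0: 21 3d 45 1e e4 68 52 45
  t1: 45 52 68 e4 1e 45 3d 21
  t2: 21 45 45 52 e4 68 52 e4
  t3: e4 01 68 85 52 ff e4 b6

RES = [0xe4, 0x01, 0x68, 0x85, 0x52, 0xff, 0xe4, 0xb6]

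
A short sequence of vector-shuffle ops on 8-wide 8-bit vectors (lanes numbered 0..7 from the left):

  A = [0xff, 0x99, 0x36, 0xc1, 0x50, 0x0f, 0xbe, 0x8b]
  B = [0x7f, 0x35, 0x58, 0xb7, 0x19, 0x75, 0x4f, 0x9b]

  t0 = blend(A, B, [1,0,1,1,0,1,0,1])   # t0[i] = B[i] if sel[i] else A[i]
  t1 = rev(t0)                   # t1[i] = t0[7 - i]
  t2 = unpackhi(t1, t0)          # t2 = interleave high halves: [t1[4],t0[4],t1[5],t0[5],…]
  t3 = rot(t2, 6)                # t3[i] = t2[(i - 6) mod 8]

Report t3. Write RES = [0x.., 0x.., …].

RES = [ 0x58  0x75  0x99  0xbe  0x7f  0x9b  0xb7  0x50 ]

  t0: 7f 99 58 b7 50 75 be 9b
  t1: 9b be 75 50 b7 58 99 7f
  t2: b7 50 58 75 99 be 7f 9b
  t3: 58 75 99 be 7f 9b b7 50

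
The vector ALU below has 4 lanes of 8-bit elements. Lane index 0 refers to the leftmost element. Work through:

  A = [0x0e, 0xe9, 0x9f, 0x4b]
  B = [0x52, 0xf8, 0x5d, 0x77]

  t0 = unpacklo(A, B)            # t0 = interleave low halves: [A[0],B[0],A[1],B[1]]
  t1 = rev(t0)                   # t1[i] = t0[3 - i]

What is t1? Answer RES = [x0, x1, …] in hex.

→ t0 |0e|52|e9|f8|
→ t1 |f8|e9|52|0e|

RES = [ 0xf8  0xe9  0x52  0x0e ]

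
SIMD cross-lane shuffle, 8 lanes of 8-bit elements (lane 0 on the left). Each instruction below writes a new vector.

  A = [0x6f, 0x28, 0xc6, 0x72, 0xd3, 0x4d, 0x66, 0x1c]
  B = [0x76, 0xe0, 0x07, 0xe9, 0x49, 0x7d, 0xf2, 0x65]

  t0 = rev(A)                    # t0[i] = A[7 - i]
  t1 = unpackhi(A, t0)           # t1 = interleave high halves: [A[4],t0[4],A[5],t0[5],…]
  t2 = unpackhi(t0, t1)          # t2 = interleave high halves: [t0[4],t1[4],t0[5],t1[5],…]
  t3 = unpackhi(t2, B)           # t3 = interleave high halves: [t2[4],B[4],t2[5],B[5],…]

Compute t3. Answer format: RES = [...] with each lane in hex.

RES = [0x28, 0x49, 0x1c, 0x7d, 0x6f, 0xf2, 0x6f, 0x65]

→ t0 |1c|66|4d|d3|72|c6|28|6f|
→ t1 |d3|72|4d|c6|66|28|1c|6f|
→ t2 |72|66|c6|28|28|1c|6f|6f|
→ t3 |28|49|1c|7d|6f|f2|6f|65|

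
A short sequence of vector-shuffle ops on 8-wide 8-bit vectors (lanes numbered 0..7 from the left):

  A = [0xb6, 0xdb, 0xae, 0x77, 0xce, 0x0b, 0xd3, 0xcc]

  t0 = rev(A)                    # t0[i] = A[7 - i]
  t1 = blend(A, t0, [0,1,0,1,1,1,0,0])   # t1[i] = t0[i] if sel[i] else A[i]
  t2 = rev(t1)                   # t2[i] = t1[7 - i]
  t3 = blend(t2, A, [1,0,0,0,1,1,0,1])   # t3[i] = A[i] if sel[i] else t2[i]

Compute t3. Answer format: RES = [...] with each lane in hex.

  t0: cc d3 0b ce 77 ae db b6
  t1: b6 d3 ae ce 77 ae d3 cc
  t2: cc d3 ae 77 ce ae d3 b6
  t3: b6 d3 ae 77 ce 0b d3 cc

RES = [ 0xb6  0xd3  0xae  0x77  0xce  0x0b  0xd3  0xcc ]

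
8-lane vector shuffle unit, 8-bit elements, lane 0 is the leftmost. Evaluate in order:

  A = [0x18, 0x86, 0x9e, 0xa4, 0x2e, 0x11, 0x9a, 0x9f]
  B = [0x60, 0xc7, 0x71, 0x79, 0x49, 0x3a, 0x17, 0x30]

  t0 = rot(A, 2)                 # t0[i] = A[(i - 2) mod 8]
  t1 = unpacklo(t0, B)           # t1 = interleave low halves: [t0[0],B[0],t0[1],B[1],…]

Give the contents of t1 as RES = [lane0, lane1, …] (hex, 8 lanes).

RES = [ 0x9a  0x60  0x9f  0xc7  0x18  0x71  0x86  0x79 ]

t0 = [0x9a, 0x9f, 0x18, 0x86, 0x9e, 0xa4, 0x2e, 0x11]
t1 = [0x9a, 0x60, 0x9f, 0xc7, 0x18, 0x71, 0x86, 0x79]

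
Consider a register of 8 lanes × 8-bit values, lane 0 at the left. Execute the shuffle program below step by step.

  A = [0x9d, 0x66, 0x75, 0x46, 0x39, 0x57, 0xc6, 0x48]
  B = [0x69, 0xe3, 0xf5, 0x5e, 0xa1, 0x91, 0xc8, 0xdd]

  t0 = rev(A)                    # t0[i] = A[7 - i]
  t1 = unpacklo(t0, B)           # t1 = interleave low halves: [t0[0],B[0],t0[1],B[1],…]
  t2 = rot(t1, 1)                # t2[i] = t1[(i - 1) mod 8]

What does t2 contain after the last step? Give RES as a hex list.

RES = [ 0x5e  0x48  0x69  0xc6  0xe3  0x57  0xf5  0x39 ]

→ t0 |48|c6|57|39|46|75|66|9d|
→ t1 |48|69|c6|e3|57|f5|39|5e|
→ t2 |5e|48|69|c6|e3|57|f5|39|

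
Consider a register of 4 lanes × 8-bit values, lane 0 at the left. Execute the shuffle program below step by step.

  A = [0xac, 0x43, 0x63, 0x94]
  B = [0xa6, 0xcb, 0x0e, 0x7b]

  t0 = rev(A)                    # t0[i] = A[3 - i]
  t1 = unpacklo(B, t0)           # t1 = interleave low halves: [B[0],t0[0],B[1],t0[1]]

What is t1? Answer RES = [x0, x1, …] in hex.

  t0: 94 63 43 ac
  t1: a6 94 cb 63

RES = [0xa6, 0x94, 0xcb, 0x63]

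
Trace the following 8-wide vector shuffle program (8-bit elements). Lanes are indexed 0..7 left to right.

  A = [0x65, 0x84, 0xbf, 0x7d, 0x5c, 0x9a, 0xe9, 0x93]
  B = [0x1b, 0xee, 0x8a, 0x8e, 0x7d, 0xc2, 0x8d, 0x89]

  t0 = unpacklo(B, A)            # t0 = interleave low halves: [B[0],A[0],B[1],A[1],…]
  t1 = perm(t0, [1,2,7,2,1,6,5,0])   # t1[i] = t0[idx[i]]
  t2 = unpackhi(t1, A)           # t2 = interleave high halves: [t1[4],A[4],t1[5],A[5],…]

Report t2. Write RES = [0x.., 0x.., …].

  t0: 1b 65 ee 84 8a bf 8e 7d
  t1: 65 ee 7d ee 65 8e bf 1b
  t2: 65 5c 8e 9a bf e9 1b 93

RES = [0x65, 0x5c, 0x8e, 0x9a, 0xbf, 0xe9, 0x1b, 0x93]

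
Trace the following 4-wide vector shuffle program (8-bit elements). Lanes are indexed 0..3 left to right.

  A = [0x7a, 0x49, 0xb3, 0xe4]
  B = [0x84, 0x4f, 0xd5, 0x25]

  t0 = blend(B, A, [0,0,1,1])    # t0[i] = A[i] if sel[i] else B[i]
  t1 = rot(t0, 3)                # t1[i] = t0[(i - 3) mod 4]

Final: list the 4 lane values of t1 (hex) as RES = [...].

t0 = [0x84, 0x4f, 0xb3, 0xe4]
t1 = [0x4f, 0xb3, 0xe4, 0x84]

RES = [ 0x4f  0xb3  0xe4  0x84 ]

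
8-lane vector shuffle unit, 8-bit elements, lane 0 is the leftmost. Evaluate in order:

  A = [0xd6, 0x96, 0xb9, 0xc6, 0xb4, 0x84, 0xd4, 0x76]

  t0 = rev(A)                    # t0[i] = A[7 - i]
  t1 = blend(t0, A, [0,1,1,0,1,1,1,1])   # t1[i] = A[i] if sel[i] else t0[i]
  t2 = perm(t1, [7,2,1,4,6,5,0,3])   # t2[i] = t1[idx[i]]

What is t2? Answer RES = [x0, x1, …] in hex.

RES = [ 0x76  0xb9  0x96  0xb4  0xd4  0x84  0x76  0xb4 ]

  t0: 76 d4 84 b4 c6 b9 96 d6
  t1: 76 96 b9 b4 b4 84 d4 76
  t2: 76 b9 96 b4 d4 84 76 b4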